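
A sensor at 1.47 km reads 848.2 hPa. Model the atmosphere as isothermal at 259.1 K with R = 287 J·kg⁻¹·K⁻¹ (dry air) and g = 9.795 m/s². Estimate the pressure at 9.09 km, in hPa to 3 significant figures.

P ≈ 311 hPa

Scale height: H = RT/g = 287 × 259.1 / 9.795 = 7591.8 m.
Between two levels, P₂ = P₁ exp(−Δz/H) with Δz = z₂ − z₁.
Δz = 9090.0 − 1470.0 = 7620.0 m; Δz/H = 7620.0/7591.8 = 1.0037.
P₂ = 848.2 × exp(−1.0037) = 848.2 × 0.36652 = 310.88 hPa.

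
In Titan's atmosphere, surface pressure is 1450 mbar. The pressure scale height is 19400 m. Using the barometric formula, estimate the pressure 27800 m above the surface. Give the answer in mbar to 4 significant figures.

P ≈ 346.0 mbar

Barometric formula: P = P₀ exp(−z/H).
z/H = 27800/19400 = 1.4330; exp(−1.4330) = 0.23859.
P = 1450 × 0.23859 = 345.96 mbar.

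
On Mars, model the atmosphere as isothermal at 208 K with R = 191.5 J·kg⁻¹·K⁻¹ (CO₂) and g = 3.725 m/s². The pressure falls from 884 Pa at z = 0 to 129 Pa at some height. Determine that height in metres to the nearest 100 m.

z ≈ 20600 m

Scale height: H = RT/g = 191.5 × 208 / 3.725 = 10693 m.
Invert the barometric formula: z = H ln(P₀/P).
P₀/P = 884/129 = 6.8527; ln(6.8527) = 1.9246.
z = 10693 × 1.9246 = 20580 m.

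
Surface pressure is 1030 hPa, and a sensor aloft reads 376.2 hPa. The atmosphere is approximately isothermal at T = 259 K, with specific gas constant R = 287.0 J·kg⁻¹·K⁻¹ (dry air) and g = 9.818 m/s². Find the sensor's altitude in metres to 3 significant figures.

z ≈ 7630 m

Scale height: H = RT/g = 287.0 × 259 / 9.818 = 7571.1 m.
Invert the barometric formula: z = H ln(P₀/P).
P₀/P = 1030/376.2 = 2.7379; ln(2.7379) = 1.0072.
z = 7571.1 × 1.0072 = 7625.6 m.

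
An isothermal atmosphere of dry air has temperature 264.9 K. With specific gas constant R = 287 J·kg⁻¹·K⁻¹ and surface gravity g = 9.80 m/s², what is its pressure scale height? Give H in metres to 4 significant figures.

H ≈ 7758 m

The scale height of an isothermal atmosphere is H = RT/g.
H = 287 × 264.9 / 9.80 = 76026/9.80 = 7757.8 m.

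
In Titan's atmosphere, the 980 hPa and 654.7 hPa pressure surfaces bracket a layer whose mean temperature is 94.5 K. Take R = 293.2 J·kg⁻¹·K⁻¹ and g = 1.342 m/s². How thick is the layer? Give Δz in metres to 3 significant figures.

Δz ≈ 8330 m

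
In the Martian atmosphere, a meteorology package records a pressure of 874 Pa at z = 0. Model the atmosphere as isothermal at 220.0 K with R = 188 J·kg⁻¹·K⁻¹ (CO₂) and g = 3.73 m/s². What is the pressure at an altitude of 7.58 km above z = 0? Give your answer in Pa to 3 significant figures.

P ≈ 441 Pa

Scale height: H = RT/g = 188 × 220.0 / 3.73 = 11088 m.
Barometric formula: P = P₀ exp(−z/H).
z/H = 7580.0/11088 = 0.68362; exp(−0.68362) = 0.50479.
P = 874 × 0.50479 = 441.19 Pa.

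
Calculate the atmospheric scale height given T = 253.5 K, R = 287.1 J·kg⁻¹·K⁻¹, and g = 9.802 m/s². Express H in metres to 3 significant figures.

The scale height of an isothermal atmosphere is H = RT/g.
H = 287.1 × 253.5 / 9.802 = 72780/9.802 = 7425.0 m.

H ≈ 7430 m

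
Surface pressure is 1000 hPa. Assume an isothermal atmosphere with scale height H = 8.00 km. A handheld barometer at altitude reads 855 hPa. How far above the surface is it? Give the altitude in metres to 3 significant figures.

Invert the barometric formula: z = H ln(P₀/P).
P₀/P = 1000/855 = 1.1696; ln(1.1696) = 0.15666.
z = 8000.0 × 0.15666 = 1253.3 m.

z ≈ 1250 m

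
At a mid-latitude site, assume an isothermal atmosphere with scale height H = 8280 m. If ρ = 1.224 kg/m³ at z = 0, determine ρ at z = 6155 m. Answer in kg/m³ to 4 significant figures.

ρ ≈ 0.5820 kg/m³

In an isothermal atmosphere, density decays like pressure: ρ = ρ₀ exp(−z/H).
z/H = 6155.0/8280.0 = 0.74336; exp(−0.74336) = 0.47551.
ρ = 1.224 × 0.47551 = 0.58202 kg/m³.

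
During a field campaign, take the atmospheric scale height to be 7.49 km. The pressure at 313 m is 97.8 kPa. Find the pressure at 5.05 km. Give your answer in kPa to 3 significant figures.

P ≈ 52.0 kPa

Between two levels, P₂ = P₁ exp(−Δz/H) with Δz = z₂ − z₁.
Δz = 5050.0 − 313.00 = 4737.0 m; Δz/H = 4737.0/7490.0 = 0.63244.
P₂ = 97.8 × exp(−0.63244) = 97.8 × 0.53129 = 51.960 kPa.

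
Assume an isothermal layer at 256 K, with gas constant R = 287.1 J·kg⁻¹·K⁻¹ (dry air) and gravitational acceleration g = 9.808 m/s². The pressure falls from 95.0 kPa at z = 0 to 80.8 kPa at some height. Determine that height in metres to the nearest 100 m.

Scale height: H = RT/g = 287.1 × 256 / 9.808 = 7493.6 m.
Invert the barometric formula: z = H ln(P₀/P).
P₀/P = 95.0/80.8 = 1.1757; ln(1.1757) = 0.16186.
z = 7493.6 × 0.16186 = 1212.9 m.

z ≈ 1200 m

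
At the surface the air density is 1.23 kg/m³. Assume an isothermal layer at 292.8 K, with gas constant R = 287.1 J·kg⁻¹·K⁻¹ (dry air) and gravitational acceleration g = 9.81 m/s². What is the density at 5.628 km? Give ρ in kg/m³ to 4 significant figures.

Scale height: H = RT/g = 287.1 × 292.8 / 9.81 = 8569.1 m.
In an isothermal atmosphere, density decays like pressure: ρ = ρ₀ exp(−z/H).
z/H = 5628.0/8569.1 = 0.65678; exp(−0.65678) = 0.51852.
ρ = 1.23 × 0.51852 = 0.63778 kg/m³.

ρ ≈ 0.6378 kg/m³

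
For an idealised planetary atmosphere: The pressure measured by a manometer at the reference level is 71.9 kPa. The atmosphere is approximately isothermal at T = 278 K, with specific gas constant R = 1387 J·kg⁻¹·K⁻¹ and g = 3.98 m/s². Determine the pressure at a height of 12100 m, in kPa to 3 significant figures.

Scale height: H = RT/g = 1387 × 278 / 3.98 = 96881 m.
Barometric formula: P = P₀ exp(−z/H).
z/H = 12100/96881 = 0.12490; exp(−0.12490) = 0.88259.
P = 71.9 × 0.88259 = 63.458 kPa.

P ≈ 63.5 kPa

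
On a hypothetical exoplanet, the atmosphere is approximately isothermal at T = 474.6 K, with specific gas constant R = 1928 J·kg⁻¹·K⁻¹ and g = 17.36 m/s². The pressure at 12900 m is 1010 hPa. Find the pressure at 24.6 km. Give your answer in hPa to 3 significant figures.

P ≈ 809 hPa

Scale height: H = RT/g = 1928 × 474.6 / 17.36 = 52709 m.
Between two levels, P₂ = P₁ exp(−Δz/H) with Δz = z₂ − z₁.
Δz = 24600 − 12900 = 11700 m; Δz/H = 11700/52709 = 0.22197.
P₂ = 1010 × exp(−0.22197) = 1010 × 0.80094 = 808.95 hPa.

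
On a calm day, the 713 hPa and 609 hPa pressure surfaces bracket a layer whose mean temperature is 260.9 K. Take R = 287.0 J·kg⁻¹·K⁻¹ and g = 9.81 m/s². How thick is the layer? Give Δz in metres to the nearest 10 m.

Hypsometric equation: Δz = (R T̄/g) ln(P₁/P₂).
R T̄/g = 287.0 × 260.9 / 9.81 = 7632.9 m.
ln(713/609) = ln(1.1708) = 0.15769.
Δz = 7632.9 × 0.15769 = 1203.6 m.

Δz ≈ 1200 m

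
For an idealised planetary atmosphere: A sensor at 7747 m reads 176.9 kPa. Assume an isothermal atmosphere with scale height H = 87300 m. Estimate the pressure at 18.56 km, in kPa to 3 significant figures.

P ≈ 156 kPa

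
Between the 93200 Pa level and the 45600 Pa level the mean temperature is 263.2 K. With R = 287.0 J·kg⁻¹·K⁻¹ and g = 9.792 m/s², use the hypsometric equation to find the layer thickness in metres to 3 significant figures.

Δz ≈ 5510 m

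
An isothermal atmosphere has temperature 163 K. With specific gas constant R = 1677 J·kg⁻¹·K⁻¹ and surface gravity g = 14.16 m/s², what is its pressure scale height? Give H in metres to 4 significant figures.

H ≈ 19300 m

The scale height of an isothermal atmosphere is H = RT/g.
H = 1677 × 163 / 14.16 = 273350/14.16 = 19304 m.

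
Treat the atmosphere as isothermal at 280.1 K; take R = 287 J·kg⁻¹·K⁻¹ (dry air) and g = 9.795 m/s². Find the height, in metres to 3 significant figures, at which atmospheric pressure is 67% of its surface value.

z ≈ 3290 m

Scale height: H = RT/g = 287 × 280.1 / 9.795 = 8207.1 m.
Set P/P₀ = exp(−z/H) = 0.67, so z = −H ln(0.67).
−ln(0.67) = 0.40048; z = 8207.1 × 0.40048 = 3286.8 m.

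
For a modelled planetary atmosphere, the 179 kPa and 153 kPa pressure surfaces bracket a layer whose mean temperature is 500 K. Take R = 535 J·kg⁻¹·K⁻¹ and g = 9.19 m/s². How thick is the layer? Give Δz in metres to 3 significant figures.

Hypsometric equation: Δz = (R T̄/g) ln(P₁/P₂).
R T̄/g = 535 × 500 / 9.19 = 29108 m.
ln(179/153) = ln(1.1699) = 0.15692.
Δz = 29108 × 0.15692 = 4567.6 m.

Δz ≈ 4570 m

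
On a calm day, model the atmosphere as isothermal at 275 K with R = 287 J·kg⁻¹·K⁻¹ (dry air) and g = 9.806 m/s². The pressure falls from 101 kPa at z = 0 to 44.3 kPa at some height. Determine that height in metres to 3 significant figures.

Scale height: H = RT/g = 287 × 275 / 9.806 = 8048.6 m.
Invert the barometric formula: z = H ln(P₀/P).
P₀/P = 101/44.3 = 2.2799; ln(2.2799) = 0.82413.
z = 8048.6 × 0.82413 = 6633.1 m.

z ≈ 6630 m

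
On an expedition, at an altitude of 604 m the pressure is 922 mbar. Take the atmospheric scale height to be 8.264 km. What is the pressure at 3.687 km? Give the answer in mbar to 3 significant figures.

P ≈ 635 mbar

Between two levels, P₂ = P₁ exp(−Δz/H) with Δz = z₂ − z₁.
Δz = 3687.0 − 604.00 = 3083.0 m; Δz/H = 3083.0/8264.0 = 0.37306.
P₂ = 922 × exp(−0.37306) = 922 × 0.68862 = 634.91 mbar.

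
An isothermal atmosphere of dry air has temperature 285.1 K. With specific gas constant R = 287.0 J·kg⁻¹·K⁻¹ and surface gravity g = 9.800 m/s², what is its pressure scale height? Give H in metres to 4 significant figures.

The scale height of an isothermal atmosphere is H = RT/g.
H = 287.0 × 285.1 / 9.800 = 81824/9.800 = 8349.4 m.

H ≈ 8349 m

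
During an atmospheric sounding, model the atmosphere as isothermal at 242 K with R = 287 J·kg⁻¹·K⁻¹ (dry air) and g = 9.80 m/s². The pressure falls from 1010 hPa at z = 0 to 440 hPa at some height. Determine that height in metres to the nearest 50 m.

z ≈ 5900 m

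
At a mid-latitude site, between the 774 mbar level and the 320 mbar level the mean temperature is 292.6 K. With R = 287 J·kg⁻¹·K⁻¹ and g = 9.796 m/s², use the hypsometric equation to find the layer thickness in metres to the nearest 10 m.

Δz ≈ 7570 m

Hypsometric equation: Δz = (R T̄/g) ln(P₁/P₂).
R T̄/g = 287 × 292.6 / 9.796 = 8572.5 m.
ln(774/320) = ln(2.4188) = 0.88327.
Δz = 8572.5 × 0.88327 = 7571.8 m.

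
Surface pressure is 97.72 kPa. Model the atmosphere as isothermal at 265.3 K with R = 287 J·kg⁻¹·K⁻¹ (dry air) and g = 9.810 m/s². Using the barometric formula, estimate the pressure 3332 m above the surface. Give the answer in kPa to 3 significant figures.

Scale height: H = RT/g = 287 × 265.3 / 9.810 = 7761.6 m.
Barometric formula: P = P₀ exp(−z/H).
z/H = 3332.0/7761.6 = 0.42929; exp(−0.42929) = 0.65097.
P = 97.72 × 0.65097 = 63.613 kPa.

P ≈ 63.6 kPa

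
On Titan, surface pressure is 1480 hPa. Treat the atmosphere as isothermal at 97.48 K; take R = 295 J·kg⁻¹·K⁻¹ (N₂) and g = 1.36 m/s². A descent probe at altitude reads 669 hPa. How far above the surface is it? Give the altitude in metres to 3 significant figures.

z ≈ 16800 m

Scale height: H = RT/g = 295 × 97.48 / 1.36 = 21145 m.
Invert the barometric formula: z = H ln(P₀/P).
P₀/P = 1480/669 = 2.2123; ln(2.2123) = 0.79403.
z = 21145 × 0.79403 = 16790 m.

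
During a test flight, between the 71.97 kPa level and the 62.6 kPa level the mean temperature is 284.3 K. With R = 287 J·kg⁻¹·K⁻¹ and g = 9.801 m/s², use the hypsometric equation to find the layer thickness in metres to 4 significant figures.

Δz ≈ 1161 m

Hypsometric equation: Δz = (R T̄/g) ln(P₁/P₂).
R T̄/g = 287 × 284.3 / 9.801 = 8325.1 m.
ln(71.97/62.6) = ln(1.1497) = 0.13950.
Δz = 8325.1 × 0.13950 = 1161.4 m.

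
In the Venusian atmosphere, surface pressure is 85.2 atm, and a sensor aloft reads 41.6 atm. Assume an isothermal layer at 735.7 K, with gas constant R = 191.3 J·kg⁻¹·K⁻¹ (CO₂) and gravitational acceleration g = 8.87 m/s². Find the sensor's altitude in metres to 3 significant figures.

Scale height: H = RT/g = 191.3 × 735.7 / 8.87 = 15867 m.
Invert the barometric formula: z = H ln(P₀/P).
P₀/P = 85.2/41.6 = 2.0481; ln(2.0481) = 0.71691.
z = 15867 × 0.71691 = 11375 m.

z ≈ 11400 m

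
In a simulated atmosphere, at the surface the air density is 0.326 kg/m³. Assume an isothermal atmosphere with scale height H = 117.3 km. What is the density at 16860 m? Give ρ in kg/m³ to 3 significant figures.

In an isothermal atmosphere, density decays like pressure: ρ = ρ₀ exp(−z/H).
z/H = 16860/117300 = 0.14373; exp(−0.14373) = 0.86612.
ρ = 0.326 × 0.86612 = 0.28236 kg/m³.

ρ ≈ 0.282 kg/m³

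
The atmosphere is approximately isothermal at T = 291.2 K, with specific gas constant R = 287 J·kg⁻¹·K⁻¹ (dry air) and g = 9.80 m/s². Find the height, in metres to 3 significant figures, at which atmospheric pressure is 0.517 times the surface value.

z ≈ 5630 m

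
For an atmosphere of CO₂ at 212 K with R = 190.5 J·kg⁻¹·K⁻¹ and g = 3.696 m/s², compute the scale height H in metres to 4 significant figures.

H ≈ 10930 m

The scale height of an isothermal atmosphere is H = RT/g.
H = 190.5 × 212 / 3.696 = 40386/3.696 = 10927 m.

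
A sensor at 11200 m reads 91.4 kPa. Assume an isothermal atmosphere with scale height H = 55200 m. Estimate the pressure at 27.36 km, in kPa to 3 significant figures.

P ≈ 68.2 kPa

Between two levels, P₂ = P₁ exp(−Δz/H) with Δz = z₂ − z₁.
Δz = 27360 − 11200 = 16160 m; Δz/H = 16160/55200 = 0.29275.
P₂ = 91.4 × exp(−0.29275) = 91.4 × 0.74621 = 68.204 kPa.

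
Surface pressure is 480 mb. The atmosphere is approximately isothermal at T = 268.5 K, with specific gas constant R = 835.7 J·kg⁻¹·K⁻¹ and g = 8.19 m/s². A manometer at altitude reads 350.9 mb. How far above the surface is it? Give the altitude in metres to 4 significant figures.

z ≈ 8583 m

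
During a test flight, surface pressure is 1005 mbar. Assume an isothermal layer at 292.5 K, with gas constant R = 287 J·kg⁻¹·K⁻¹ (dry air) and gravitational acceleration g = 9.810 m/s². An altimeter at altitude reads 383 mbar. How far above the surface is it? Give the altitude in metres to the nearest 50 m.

z ≈ 8250 m

Scale height: H = RT/g = 287 × 292.5 / 9.810 = 8557.3 m.
Invert the barometric formula: z = H ln(P₀/P).
P₀/P = 1005/383 = 2.6240; ln(2.6240) = 0.96470.
z = 8557.3 × 0.96470 = 8255.2 m.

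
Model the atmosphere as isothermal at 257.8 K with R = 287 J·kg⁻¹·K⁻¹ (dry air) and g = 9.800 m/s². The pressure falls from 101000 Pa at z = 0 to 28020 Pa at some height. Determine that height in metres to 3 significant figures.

z ≈ 9680 m

Scale height: H = RT/g = 287 × 257.8 / 9.800 = 7549.9 m.
Invert the barometric formula: z = H ln(P₀/P).
P₀/P = 101000/28020 = 3.6046; ln(3.6046) = 1.2822.
z = 7549.9 × 1.2822 = 9680.5 m.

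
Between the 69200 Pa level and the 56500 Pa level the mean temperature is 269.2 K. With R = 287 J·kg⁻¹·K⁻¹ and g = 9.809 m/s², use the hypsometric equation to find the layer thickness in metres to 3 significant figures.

Δz ≈ 1600 m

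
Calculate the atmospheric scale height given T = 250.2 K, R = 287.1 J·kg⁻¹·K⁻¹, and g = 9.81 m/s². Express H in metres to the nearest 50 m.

H ≈ 7300 m

The scale height of an isothermal atmosphere is H = RT/g.
H = 287.1 × 250.2 / 9.81 = 71832/9.81 = 7322.3 m.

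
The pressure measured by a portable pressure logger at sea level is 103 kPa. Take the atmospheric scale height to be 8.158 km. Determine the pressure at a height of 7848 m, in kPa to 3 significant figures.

P ≈ 39.4 kPa

Barometric formula: P = P₀ exp(−z/H).
z/H = 7848.0/8158.0 = 0.96200; exp(−0.96200) = 0.38213.
P = 103 × 0.38213 = 39.359 kPa.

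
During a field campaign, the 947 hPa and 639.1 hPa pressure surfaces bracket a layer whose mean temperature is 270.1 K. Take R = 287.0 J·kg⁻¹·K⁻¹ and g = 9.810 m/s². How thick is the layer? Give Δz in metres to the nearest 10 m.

Hypsometric equation: Δz = (R T̄/g) ln(P₁/P₂).
R T̄/g = 287.0 × 270.1 / 9.810 = 7902.0 m.
ln(947/639.1) = ln(1.4818) = 0.39326.
Δz = 7902.0 × 0.39326 = 3107.5 m.

Δz ≈ 3110 m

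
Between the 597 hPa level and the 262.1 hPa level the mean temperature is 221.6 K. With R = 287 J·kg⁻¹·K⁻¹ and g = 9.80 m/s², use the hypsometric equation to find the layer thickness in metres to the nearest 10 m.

Hypsometric equation: Δz = (R T̄/g) ln(P₁/P₂).
R T̄/g = 287 × 221.6 / 9.80 = 6489.7 m.
ln(597/262.1) = ln(2.2778) = 0.82321.
Δz = 6489.7 × 0.82321 = 5342.4 m.

Δz ≈ 5340 m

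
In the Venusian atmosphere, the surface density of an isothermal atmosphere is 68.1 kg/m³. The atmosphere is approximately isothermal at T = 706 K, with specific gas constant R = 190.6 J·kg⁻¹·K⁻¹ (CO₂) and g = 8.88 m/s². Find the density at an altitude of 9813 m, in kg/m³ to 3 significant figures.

ρ ≈ 35.6 kg/m³

Scale height: H = RT/g = 190.6 × 706 / 8.88 = 15154 m.
In an isothermal atmosphere, density decays like pressure: ρ = ρ₀ exp(−z/H).
z/H = 9813.0/15154 = 0.64755; exp(−0.64755) = 0.52333.
ρ = 68.1 × 0.52333 = 35.639 kg/m³.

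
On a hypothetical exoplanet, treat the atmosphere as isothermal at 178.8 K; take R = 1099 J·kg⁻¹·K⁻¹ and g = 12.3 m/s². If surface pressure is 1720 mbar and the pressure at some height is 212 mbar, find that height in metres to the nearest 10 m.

z ≈ 33450 m

Scale height: H = RT/g = 1099 × 178.8 / 12.3 = 15976 m.
Invert the barometric formula: z = H ln(P₀/P).
P₀/P = 1720/212 = 8.1132; ln(8.1132) = 2.0935.
z = 15976 × 2.0935 = 33446 m.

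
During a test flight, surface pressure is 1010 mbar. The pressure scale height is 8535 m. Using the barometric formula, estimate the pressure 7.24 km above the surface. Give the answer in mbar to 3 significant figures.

P ≈ 432 mbar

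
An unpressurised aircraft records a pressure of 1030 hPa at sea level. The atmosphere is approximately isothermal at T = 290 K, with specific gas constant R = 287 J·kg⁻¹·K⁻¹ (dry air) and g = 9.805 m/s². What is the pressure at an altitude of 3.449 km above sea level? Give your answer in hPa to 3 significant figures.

Scale height: H = RT/g = 287 × 290 / 9.805 = 8488.5 m.
Barometric formula: P = P₀ exp(−z/H).
z/H = 3449.0/8488.5 = 0.40631; exp(−0.40631) = 0.66610.
P = 1030 × 0.66610 = 686.08 hPa.

P ≈ 686 hPa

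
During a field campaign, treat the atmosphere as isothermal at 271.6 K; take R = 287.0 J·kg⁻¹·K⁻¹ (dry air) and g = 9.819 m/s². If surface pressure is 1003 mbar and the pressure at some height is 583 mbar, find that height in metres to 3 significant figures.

Scale height: H = RT/g = 287.0 × 271.6 / 9.819 = 7938.6 m.
Invert the barometric formula: z = H ln(P₀/P).
P₀/P = 1003/583 = 1.7204; ln(1.7204) = 0.54256.
z = 7938.6 × 0.54256 = 4307.2 m.

z ≈ 4310 m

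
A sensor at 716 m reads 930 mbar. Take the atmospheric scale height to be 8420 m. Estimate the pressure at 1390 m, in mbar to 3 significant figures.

P ≈ 858 mbar

Between two levels, P₂ = P₁ exp(−Δz/H) with Δz = z₂ − z₁.
Δz = 1390.0 − 716.00 = 674.00 m; Δz/H = 674.00/8420.0 = 0.080048.
P₂ = 930 × exp(−0.080048) = 930 × 0.92307 = 858.46 mbar.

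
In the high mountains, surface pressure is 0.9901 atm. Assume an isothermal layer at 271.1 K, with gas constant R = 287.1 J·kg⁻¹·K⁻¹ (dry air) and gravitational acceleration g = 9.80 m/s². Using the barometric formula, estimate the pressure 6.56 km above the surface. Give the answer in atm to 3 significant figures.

P ≈ 0.433 atm

Scale height: H = RT/g = 287.1 × 271.1 / 9.80 = 7942.1 m.
Barometric formula: P = P₀ exp(−z/H).
z/H = 6560.0/7942.1 = 0.82598; exp(−0.82598) = 0.43781.
P = 0.9901 × 0.43781 = 0.43348 atm.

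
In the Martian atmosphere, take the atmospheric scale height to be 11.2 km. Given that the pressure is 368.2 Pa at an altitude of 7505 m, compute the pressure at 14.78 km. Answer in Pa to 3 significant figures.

P ≈ 192 Pa

Between two levels, P₂ = P₁ exp(−Δz/H) with Δz = z₂ − z₁.
Δz = 14780 − 7505.0 = 7275.0 m; Δz/H = 7275.0/11200 = 0.64955.
P₂ = 368.2 × exp(−0.64955) = 368.2 × 0.52228 = 192.30 Pa.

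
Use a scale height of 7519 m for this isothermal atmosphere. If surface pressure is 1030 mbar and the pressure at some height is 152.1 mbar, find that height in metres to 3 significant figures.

z ≈ 14400 m

Invert the barometric formula: z = H ln(P₀/P).
P₀/P = 1030/152.1 = 6.7719; ln(6.7719) = 1.9128.
z = 7519.0 × 1.9128 = 14382 m.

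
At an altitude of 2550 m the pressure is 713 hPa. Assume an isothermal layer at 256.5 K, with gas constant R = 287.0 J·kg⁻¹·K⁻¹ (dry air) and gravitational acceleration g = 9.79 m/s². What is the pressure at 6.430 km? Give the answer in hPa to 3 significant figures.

Scale height: H = RT/g = 287.0 × 256.5 / 9.79 = 7519.5 m.
Between two levels, P₂ = P₁ exp(−Δz/H) with Δz = z₂ − z₁.
Δz = 6430.0 − 2550.0 = 3880.0 m; Δz/H = 3880.0/7519.5 = 0.51599.
P₂ = 713 × exp(−0.51599) = 713 × 0.59691 = 425.60 hPa.

P ≈ 426 hPa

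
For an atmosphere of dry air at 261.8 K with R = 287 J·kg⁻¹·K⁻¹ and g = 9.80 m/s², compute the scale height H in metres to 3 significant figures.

The scale height of an isothermal atmosphere is H = RT/g.
H = 287 × 261.8 / 9.80 = 75137/9.80 = 7667.0 m.

H ≈ 7670 m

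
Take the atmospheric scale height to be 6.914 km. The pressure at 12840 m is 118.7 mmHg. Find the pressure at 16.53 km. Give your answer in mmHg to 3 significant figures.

P ≈ 69.6 mmHg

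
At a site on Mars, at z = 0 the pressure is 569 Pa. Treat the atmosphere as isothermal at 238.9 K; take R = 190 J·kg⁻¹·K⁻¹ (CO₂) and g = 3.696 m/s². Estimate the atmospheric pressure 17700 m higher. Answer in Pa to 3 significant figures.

Scale height: H = RT/g = 190 × 238.9 / 3.696 = 12281 m.
Barometric formula: P = P₀ exp(−z/H).
z/H = 17700/12281 = 1.4413; exp(−1.4413) = 0.23662.
P = 569 × 0.23662 = 134.64 Pa.

P ≈ 135 Pa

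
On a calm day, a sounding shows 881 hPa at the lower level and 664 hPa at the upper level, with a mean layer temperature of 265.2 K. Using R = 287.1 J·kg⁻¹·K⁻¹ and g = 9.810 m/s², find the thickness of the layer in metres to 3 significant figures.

Δz ≈ 2190 m

Hypsometric equation: Δz = (R T̄/g) ln(P₁/P₂).
R T̄/g = 287.1 × 265.2 / 9.810 = 7761.4 m.
ln(881/664) = ln(1.3268) = 0.28277.
Δz = 7761.4 × 0.28277 = 2194.7 m.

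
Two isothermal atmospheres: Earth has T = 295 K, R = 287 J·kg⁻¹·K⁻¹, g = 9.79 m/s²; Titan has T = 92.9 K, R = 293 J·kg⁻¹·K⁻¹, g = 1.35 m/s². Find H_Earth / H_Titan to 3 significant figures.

H_Earth/H_Titan ≈ 0.429

H = RT/g for each body.
H_Earth = 287 × 295 / 9.79 = 8648.1 m.
H_Titan = 293 × 92.9 / 1.35 = 20163 m.
H_Earth/H_Titan = 8648.1/20163 = 0.42891.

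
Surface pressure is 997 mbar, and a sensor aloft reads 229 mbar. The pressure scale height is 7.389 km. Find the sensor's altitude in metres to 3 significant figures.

Invert the barometric formula: z = H ln(P₀/P).
P₀/P = 997/229 = 4.3537; ln(4.3537) = 1.4710.
z = 7389.0 × 1.4710 = 10869 m.

z ≈ 10900 m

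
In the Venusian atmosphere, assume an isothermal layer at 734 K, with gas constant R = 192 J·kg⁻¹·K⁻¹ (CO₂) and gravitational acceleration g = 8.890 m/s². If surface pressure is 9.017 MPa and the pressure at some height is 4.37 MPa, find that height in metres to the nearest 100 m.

z ≈ 11500 m

Scale height: H = RT/g = 192 × 734 / 8.890 = 15852 m.
Invert the barometric formula: z = H ln(P₀/P).
P₀/P = 9.017/4.37 = 2.0634; ln(2.0634) = 0.72436.
z = 15852 × 0.72436 = 11483 m.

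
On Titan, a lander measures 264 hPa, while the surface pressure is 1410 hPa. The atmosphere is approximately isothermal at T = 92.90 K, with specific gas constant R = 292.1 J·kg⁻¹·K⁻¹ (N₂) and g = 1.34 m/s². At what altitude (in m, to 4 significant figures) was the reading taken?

z ≈ 33930 m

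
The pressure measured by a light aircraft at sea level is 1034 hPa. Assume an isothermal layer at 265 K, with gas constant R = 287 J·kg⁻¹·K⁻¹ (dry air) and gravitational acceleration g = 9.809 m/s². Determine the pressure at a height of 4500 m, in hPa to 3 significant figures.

P ≈ 579 hPa

Scale height: H = RT/g = 287 × 265 / 9.809 = 7753.6 m.
Barometric formula: P = P₀ exp(−z/H).
z/H = 4500.0/7753.6 = 0.58038; exp(−0.58038) = 0.55969.
P = 1034 × 0.55969 = 578.72 hPa.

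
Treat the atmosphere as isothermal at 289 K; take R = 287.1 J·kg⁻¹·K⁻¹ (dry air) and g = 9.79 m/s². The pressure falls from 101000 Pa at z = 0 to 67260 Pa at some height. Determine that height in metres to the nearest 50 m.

z ≈ 3450 m

Scale height: H = RT/g = 287.1 × 289 / 9.79 = 8475.2 m.
Invert the barometric formula: z = H ln(P₀/P).
P₀/P = 101000/67260 = 1.5016; ln(1.5016) = 0.40653.
z = 8475.2 × 0.40653 = 3445.4 m.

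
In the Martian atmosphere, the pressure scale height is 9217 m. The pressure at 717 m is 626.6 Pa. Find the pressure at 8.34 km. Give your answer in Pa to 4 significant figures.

Between two levels, P₂ = P₁ exp(−Δz/H) with Δz = z₂ − z₁.
Δz = 8340.0 − 717.00 = 7623.0 m; Δz/H = 7623.0/9217.0 = 0.82706.
P₂ = 626.6 × exp(−0.82706) = 626.6 × 0.43733 = 274.03 Pa.

P ≈ 274.0 Pa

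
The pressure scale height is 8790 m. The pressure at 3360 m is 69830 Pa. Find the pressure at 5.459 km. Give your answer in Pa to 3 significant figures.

P ≈ 55000 Pa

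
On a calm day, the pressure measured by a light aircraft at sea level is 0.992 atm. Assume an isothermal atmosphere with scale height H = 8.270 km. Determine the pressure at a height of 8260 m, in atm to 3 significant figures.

P ≈ 0.365 atm

Barometric formula: P = P₀ exp(−z/H).
z/H = 8260.0/8270.0 = 0.99879; exp(−0.99879) = 0.36832.
P = 0.992 × 0.36832 = 0.36537 atm.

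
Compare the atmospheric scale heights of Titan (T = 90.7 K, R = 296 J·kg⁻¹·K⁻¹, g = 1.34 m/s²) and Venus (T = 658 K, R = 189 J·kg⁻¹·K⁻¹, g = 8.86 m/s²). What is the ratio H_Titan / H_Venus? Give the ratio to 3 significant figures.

H = RT/g for each body.
H_Titan = 296 × 90.7 / 1.34 = 20035 m.
H_Venus = 189 × 658 / 8.86 = 14036 m.
H_Titan/H_Venus = 20035/14036 = 1.4274.

H_Titan/H_Venus ≈ 1.43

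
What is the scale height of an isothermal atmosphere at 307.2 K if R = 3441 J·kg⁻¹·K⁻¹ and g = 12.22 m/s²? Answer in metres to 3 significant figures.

The scale height of an isothermal atmosphere is H = RT/g.
H = 3441 × 307.2 / 12.22 = 1057100/12.22 = 86506 m.

H ≈ 86500 m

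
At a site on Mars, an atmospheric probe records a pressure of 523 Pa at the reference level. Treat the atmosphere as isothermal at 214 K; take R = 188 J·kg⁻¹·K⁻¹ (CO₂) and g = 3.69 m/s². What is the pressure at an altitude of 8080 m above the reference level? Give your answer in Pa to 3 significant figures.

Scale height: H = RT/g = 188 × 214 / 3.69 = 10903 m.
Barometric formula: P = P₀ exp(−z/H).
z/H = 8080.0/10903 = 0.74108; exp(−0.74108) = 0.47660.
P = 523 × 0.47660 = 249.26 Pa.

P ≈ 249 Pa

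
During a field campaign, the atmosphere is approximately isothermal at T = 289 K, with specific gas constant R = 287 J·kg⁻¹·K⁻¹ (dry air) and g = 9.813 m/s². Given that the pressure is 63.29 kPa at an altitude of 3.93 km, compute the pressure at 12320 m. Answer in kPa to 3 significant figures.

Scale height: H = RT/g = 287 × 289 / 9.813 = 8452.4 m.
Between two levels, P₂ = P₁ exp(−Δz/H) with Δz = z₂ − z₁.
Δz = 12320 − 3930.0 = 8390.0 m; Δz/H = 8390.0/8452.4 = 0.99262.
P₂ = 63.29 × exp(−0.99262) = 63.29 × 0.37060 = 23.455 kPa.

P ≈ 23.5 kPa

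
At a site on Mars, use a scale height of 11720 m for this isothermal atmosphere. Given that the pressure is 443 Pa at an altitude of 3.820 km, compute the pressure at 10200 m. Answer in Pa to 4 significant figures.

P ≈ 257.0 Pa

Between two levels, P₂ = P₁ exp(−Δz/H) with Δz = z₂ − z₁.
Δz = 10200 − 3820.0 = 6380.0 m; Δz/H = 6380.0/11720 = 0.54437.
P₂ = 443 × exp(−0.54437) = 443 × 0.58021 = 257.03 Pa.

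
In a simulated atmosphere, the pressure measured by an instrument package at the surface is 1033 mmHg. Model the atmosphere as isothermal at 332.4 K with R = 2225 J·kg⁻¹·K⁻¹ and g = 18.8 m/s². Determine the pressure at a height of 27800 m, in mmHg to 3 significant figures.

P ≈ 510 mmHg

Scale height: H = RT/g = 2225 × 332.4 / 18.8 = 39340 m.
Barometric formula: P = P₀ exp(−z/H).
z/H = 27800/39340 = 0.70666; exp(−0.70666) = 0.49329.
P = 1033 × 0.49329 = 509.57 mmHg.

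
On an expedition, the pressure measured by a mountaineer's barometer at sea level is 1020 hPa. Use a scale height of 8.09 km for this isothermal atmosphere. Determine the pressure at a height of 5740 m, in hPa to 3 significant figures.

P ≈ 502 hPa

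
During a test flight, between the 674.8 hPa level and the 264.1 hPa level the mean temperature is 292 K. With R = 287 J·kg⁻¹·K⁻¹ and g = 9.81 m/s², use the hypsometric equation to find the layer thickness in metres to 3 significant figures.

Δz ≈ 8010 m

Hypsometric equation: Δz = (R T̄/g) ln(P₁/P₂).
R T̄/g = 287 × 292 / 9.81 = 8542.7 m.
ln(674.8/264.1) = ln(2.5551) = 0.93809.
Δz = 8542.7 × 0.93809 = 8013.8 m.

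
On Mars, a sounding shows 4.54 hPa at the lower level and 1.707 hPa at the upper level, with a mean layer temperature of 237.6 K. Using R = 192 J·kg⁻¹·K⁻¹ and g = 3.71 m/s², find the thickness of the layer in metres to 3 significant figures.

Hypsometric equation: Δz = (R T̄/g) ln(P₁/P₂).
R T̄/g = 192 × 237.6 / 3.71 = 12296 m.
ln(4.54/1.707) = ln(2.6596) = 0.97818.
Δz = 12296 × 0.97818 = 12028 m.

Δz ≈ 12000 m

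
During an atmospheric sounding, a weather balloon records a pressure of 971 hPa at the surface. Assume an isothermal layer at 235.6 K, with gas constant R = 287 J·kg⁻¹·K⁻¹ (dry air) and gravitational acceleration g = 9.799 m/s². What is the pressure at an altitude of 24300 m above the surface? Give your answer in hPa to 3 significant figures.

P ≈ 28.7 hPa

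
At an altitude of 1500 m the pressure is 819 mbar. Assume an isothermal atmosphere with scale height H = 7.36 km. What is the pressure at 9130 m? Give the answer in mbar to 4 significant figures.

Between two levels, P₂ = P₁ exp(−Δz/H) with Δz = z₂ − z₁.
Δz = 9130.0 − 1500.0 = 7630.0 m; Δz/H = 7630.0/7360.0 = 1.0367.
P₂ = 819 × exp(−1.0367) = 819 × 0.35462 = 290.43 mbar.

P ≈ 290.4 mbar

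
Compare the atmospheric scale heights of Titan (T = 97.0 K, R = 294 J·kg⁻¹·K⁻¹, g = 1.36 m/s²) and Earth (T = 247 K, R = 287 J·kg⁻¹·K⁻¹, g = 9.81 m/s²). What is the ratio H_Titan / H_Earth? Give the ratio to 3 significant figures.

H_Titan/H_Earth ≈ 2.90

H = RT/g for each body.
H_Titan = 294 × 97.0 / 1.36 = 20969 m.
H_Earth = 287 × 247 / 9.81 = 7226.2 m.
H_Titan/H_Earth = 20969/7226.2 = 2.9018.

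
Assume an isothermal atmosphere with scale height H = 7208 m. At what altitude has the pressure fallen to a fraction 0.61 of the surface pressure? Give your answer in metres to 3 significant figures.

z ≈ 3560 m

Set P/P₀ = exp(−z/H) = 0.61, so z = −H ln(0.61).
−ln(0.61) = 0.49430; z = 7208.0 × 0.49430 = 3562.9 m.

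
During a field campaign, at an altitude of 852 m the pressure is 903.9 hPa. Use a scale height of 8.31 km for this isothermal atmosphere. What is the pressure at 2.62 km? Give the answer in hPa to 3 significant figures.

Between two levels, P₂ = P₁ exp(−Δz/H) with Δz = z₂ − z₁.
Δz = 2620.0 − 852.00 = 1768.0 m; Δz/H = 1768.0/8310.0 = 0.21276.
P₂ = 903.9 × exp(−0.21276) = 903.9 × 0.80835 = 730.67 hPa.

P ≈ 731 hPa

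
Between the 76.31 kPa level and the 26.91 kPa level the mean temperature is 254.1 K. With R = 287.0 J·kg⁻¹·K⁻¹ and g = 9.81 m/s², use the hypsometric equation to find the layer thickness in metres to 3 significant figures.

Hypsometric equation: Δz = (R T̄/g) ln(P₁/P₂).
R T̄/g = 287.0 × 254.1 / 9.81 = 7433.9 m.
ln(76.31/26.91) = ln(2.8357) = 1.0423.
Δz = 7433.9 × 1.0423 = 7748.4 m.

Δz ≈ 7750 m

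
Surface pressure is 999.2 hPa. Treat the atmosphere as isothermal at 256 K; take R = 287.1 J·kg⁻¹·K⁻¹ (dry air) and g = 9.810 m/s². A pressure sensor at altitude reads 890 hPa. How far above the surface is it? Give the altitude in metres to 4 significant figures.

z ≈ 867.1 m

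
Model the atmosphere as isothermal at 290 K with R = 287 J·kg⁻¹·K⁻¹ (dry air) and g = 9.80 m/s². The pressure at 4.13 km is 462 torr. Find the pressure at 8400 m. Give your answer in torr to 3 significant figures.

P ≈ 279 torr

Scale height: H = RT/g = 287 × 290 / 9.80 = 8492.9 m.
Between two levels, P₂ = P₁ exp(−Δz/H) with Δz = z₂ − z₁.
Δz = 8400.0 − 4130.0 = 4270.0 m; Δz/H = 4270.0/8492.9 = 0.50277.
P₂ = 462 × exp(−0.50277) = 462 × 0.60485 = 279.44 torr.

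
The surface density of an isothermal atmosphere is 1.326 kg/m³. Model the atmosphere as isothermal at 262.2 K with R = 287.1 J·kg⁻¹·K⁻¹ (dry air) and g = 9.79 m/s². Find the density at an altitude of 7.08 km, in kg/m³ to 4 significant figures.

ρ ≈ 0.5280 kg/m³

Scale height: H = RT/g = 287.1 × 262.2 / 9.79 = 7689.2 m.
In an isothermal atmosphere, density decays like pressure: ρ = ρ₀ exp(−z/H).
z/H = 7080.0/7689.2 = 0.92077; exp(−0.92077) = 0.39821.
ρ = 1.326 × 0.39821 = 0.52803 kg/m³.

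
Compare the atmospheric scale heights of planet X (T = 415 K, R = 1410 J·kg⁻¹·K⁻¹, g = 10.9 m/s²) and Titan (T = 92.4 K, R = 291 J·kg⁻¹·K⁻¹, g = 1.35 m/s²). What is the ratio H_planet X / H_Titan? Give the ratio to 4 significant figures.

H = RT/g for each body.
H_planet X = 1410 × 415 / 10.9 = 53683 m.
H_Titan = 291 × 92.4 / 1.35 = 19917 m.
H_planet X/H_Titan = 53683/19917 = 2.6953.

H_planet X/H_Titan ≈ 2.695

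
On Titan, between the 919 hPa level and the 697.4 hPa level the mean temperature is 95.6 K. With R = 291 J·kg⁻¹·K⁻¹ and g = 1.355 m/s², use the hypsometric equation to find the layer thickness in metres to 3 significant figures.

Hypsometric equation: Δz = (R T̄/g) ln(P₁/P₂).
R T̄/g = 291 × 95.6 / 1.355 = 20531 m.
ln(919/697.4) = ln(1.3178) = 0.27596.
Δz = 20531 × 0.27596 = 5665.7 m.

Δz ≈ 5670 m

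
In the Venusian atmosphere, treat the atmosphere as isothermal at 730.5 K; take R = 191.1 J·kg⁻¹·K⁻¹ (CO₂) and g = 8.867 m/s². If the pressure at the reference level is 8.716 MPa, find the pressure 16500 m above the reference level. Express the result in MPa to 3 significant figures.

P ≈ 3.06 MPa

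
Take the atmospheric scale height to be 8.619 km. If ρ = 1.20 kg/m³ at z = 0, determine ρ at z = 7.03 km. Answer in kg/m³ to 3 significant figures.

ρ ≈ 0.531 kg/m³

In an isothermal atmosphere, density decays like pressure: ρ = ρ₀ exp(−z/H).
z/H = 7030.0/8619.0 = 0.81564; exp(−0.81564) = 0.44236.
ρ = 1.20 × 0.44236 = 0.53083 kg/m³.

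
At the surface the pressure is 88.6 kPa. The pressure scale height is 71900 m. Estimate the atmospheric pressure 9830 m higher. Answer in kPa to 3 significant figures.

P ≈ 77.3 kPa

Barometric formula: P = P₀ exp(−z/H).
z/H = 9830.0/71900 = 0.13672; exp(−0.13672) = 0.87221.
P = 88.6 × 0.87221 = 77.278 kPa.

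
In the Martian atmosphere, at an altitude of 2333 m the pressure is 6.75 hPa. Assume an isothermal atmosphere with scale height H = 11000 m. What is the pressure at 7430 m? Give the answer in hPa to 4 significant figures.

Between two levels, P₂ = P₁ exp(−Δz/H) with Δz = z₂ − z₁.
Δz = 7430.0 − 2333.0 = 5097.0 m; Δz/H = 5097.0/11000 = 0.46336.
P₂ = 6.75 × exp(−0.46336) = 6.75 × 0.62917 = 4.2469 hPa.

P ≈ 4.247 hPa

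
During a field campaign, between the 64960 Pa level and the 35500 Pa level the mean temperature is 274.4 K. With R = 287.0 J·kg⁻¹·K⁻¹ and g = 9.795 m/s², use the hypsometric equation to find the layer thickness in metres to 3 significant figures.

Δz ≈ 4860 m

Hypsometric equation: Δz = (R T̄/g) ln(P₁/P₂).
R T̄/g = 287.0 × 274.4 / 9.795 = 8040.1 m.
ln(64960/35500) = ln(1.8299) = 0.60426.
Δz = 8040.1 × 0.60426 = 4858.3 m.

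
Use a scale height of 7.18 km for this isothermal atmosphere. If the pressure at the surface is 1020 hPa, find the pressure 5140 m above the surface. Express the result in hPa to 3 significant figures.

P ≈ 499 hPa

Barometric formula: P = P₀ exp(−z/H).
z/H = 5140.0/7180.0 = 0.71588; exp(−0.71588) = 0.48876.
P = 1020 × 0.48876 = 498.54 hPa.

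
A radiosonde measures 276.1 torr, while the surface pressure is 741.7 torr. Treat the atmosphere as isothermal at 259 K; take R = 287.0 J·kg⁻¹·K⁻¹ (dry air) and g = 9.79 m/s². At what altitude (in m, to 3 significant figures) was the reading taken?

Scale height: H = RT/g = 287.0 × 259 / 9.79 = 7592.7 m.
Invert the barometric formula: z = H ln(P₀/P).
P₀/P = 741.7/276.1 = 2.6863; ln(2.6863) = 0.98816.
z = 7592.7 × 0.98816 = 7502.8 m.

z ≈ 7500 m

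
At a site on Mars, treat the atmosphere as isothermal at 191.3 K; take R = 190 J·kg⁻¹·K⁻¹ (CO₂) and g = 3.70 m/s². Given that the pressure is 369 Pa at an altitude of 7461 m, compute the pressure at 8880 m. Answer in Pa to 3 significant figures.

P ≈ 319 Pa

Scale height: H = RT/g = 190 × 191.3 / 3.70 = 9823.5 m.
Between two levels, P₂ = P₁ exp(−Δz/H) with Δz = z₂ − z₁.
Δz = 8880.0 − 7461.0 = 1419.0 m; Δz/H = 1419.0/9823.5 = 0.14445.
P₂ = 369 × exp(−0.14445) = 369 × 0.86550 = 319.37 Pa.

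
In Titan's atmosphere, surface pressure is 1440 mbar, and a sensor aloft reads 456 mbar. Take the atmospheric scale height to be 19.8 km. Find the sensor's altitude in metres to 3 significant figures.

z ≈ 22800 m

Invert the barometric formula: z = H ln(P₀/P).
P₀/P = 1440/456 = 3.1579; ln(3.1579) = 1.1499.
z = 19800 × 1.1499 = 22768 m.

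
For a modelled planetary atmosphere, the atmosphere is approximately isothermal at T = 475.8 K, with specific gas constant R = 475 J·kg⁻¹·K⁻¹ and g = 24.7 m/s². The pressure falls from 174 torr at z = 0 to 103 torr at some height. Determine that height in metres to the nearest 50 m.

Scale height: H = RT/g = 475 × 475.8 / 24.7 = 9150.0 m.
Invert the barometric formula: z = H ln(P₀/P).
P₀/P = 174/103 = 1.6893; ln(1.6893) = 0.52431.
z = 9150.0 × 0.52431 = 4797.4 m.

z ≈ 4800 m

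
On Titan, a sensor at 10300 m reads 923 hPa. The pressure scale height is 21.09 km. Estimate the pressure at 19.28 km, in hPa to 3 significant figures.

P ≈ 603 hPa

Between two levels, P₂ = P₁ exp(−Δz/H) with Δz = z₂ − z₁.
Δz = 19280 − 10300 = 8980.0 m; Δz/H = 8980.0/21090 = 0.42579.
P₂ = 923 × exp(−0.42579) = 923 × 0.65325 = 602.95 hPa.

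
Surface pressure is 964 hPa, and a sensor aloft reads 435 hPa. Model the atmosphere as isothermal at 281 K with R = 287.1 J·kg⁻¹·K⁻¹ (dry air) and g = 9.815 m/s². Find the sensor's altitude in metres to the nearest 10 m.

Scale height: H = RT/g = 287.1 × 281 / 9.815 = 8219.6 m.
Invert the barometric formula: z = H ln(P₀/P).
P₀/P = 964/435 = 2.2161; ln(2.2161) = 0.79575.
z = 8219.6 × 0.79575 = 6540.7 m.

z ≈ 6540 m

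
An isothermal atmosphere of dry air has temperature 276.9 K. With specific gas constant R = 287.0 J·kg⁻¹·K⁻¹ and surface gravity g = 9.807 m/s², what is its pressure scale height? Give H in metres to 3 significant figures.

H ≈ 8100 m

The scale height of an isothermal atmosphere is H = RT/g.
H = 287.0 × 276.9 / 9.807 = 79470/9.807 = 8103.4 m.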